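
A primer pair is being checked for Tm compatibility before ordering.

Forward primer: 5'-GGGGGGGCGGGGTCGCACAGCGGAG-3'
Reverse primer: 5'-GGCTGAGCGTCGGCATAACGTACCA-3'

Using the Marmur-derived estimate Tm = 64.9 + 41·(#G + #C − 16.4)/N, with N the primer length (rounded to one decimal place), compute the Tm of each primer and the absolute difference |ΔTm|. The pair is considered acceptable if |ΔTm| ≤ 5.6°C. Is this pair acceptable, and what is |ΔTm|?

|ΔTm| = 9.8°C; the pair is not acceptable.

Forward: G+C = 21, N = 25 → Tm = 64.9 + 41·(21 − 16.4)/25 = 72.4°C.
Reverse: G+C = 15, N = 25 → Tm = 64.9 + 41·(15 − 16.4)/25 = 62.6°C.
|ΔTm| = |72.4 − 62.6| = 9.8°C, > 5.6°C.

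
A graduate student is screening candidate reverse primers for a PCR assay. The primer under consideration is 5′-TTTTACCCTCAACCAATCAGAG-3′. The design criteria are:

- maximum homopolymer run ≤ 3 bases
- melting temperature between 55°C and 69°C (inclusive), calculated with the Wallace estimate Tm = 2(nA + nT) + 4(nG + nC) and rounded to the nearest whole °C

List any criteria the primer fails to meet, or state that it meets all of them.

Base counts: A=7, T=6, G=2, C=7 (length 22).
homopolymer run: longest run = 4, exceeds 3 ✗
Tm: Tm = 2·13 + 4·9 = 62°C ✓

Fails: homopolymer run.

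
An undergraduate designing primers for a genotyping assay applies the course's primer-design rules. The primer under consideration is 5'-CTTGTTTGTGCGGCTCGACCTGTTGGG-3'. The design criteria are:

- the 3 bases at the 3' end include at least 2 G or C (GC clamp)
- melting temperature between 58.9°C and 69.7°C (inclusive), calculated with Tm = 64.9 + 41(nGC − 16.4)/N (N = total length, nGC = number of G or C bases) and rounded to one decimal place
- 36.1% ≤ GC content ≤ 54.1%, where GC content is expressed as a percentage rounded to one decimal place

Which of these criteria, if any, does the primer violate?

Fails: GC content.

Base counts: A=1, T=10, G=10, C=6 (length 27).
GC clamp: 3' end GGG has 3 G/C ✓
Tm: Tm = 64.9 + 41·(16 − 16.4)/27 = 64.3°C ✓
GC content: GC 16/27 = 59.3%, outside 36.1–54.1% ✗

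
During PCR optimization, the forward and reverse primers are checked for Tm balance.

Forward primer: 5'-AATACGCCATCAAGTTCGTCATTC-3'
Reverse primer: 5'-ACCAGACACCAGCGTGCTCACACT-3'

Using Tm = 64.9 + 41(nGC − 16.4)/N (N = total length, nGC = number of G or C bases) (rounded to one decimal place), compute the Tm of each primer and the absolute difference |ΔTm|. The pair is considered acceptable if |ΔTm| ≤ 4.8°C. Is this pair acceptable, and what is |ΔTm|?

|ΔTm| = 6.8°C; the pair is not acceptable.

Forward: G+C = 10, N = 24 → Tm = 64.9 + 41·(10 − 16.4)/24 = 54.0°C.
Reverse: G+C = 14, N = 24 → Tm = 64.9 + 41·(14 − 16.4)/24 = 60.8°C.
|ΔTm| = |54.0 − 60.8| = 6.8°C, > 4.8°C.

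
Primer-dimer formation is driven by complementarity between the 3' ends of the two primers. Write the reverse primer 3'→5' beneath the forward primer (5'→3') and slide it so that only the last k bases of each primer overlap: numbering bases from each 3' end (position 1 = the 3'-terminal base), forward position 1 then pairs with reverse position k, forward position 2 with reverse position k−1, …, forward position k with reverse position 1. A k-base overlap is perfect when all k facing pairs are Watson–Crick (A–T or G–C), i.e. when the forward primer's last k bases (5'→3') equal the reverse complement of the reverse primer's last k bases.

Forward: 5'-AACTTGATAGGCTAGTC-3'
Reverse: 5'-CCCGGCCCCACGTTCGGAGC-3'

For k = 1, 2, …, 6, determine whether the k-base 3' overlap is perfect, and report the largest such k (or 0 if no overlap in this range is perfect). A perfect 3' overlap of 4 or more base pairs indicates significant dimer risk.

Longest perfect overlap: 0 complementary base pairs; below the dimer-risk threshold (threshold 4).

Last 6 bases (5'→3') — forward …CTAGTC, reverse …CGGAGC.
Reverse complement of the reverse primer's last 6 bases: GCTCCG; its first k bases are the reverse complement of the reverse primer's last k bases, so a perfect k-base overlap needs the forward primer's last k bases to equal them.
Comparing (forward last k vs required): k=1: C vs G ✗; k=2: TC vs GC ✗; k=3: GTC vs GCT ✗; k=4: AGTC vs GCTC ✗; k=5: TAGTC vs GCTCC ✗; k=6: CTAGTC vs GCTCCG ✗.
No overlap length from 1 to 6 is perfect, so the longest perfect 3' overlap is 0.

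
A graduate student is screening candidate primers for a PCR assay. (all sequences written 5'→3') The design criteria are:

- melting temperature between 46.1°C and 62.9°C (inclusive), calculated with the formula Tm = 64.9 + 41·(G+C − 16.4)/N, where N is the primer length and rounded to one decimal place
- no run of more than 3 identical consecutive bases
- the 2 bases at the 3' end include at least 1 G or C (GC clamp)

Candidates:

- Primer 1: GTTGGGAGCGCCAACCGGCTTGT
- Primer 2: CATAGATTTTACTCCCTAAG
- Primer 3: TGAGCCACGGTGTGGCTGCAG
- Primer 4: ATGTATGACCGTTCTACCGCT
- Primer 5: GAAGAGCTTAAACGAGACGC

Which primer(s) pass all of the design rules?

Primer 1, Primer 3, Primer 4 and Primer 5.

Primer 1 (23 nt, A=3 T=5 G=9 C=6): Tm = 64.9 + 41·(15 − 16.4)/23 = 62.4°C ✓; longest run = 3 ✓; 3' end GT has 1 G/C ✓ — passes.
Primer 2 (20 nt, A=6 T=7 G=2 C=5): Tm = 64.9 + 41·(7 − 16.4)/20 = 45.6°C, outside 46.1–62.9°C ✗; longest run = 4, exceeds 3 ✗; 3' end AG has 1 G/C ✓ — fails.
Primer 3 (21 nt, A=3 T=4 G=9 C=5): Tm = 64.9 + 41·(14 − 16.4)/21 = 60.2°C ✓; longest run = 2 ✓; 3' end AG has 1 G/C ✓ — passes.
Primer 4 (21 nt, A=4 T=7 G=4 C=6): Tm = 64.9 + 41·(10 − 16.4)/21 = 52.4°C ✓; longest run = 2 ✓; 3' end CT has 1 G/C ✓ — passes.
Primer 5 (20 nt, A=8 T=2 G=6 C=4): Tm = 64.9 + 41·(10 − 16.4)/20 = 51.8°C ✓; longest run = 3 ✓; 3' end GC has 2 G/C ✓ — passes.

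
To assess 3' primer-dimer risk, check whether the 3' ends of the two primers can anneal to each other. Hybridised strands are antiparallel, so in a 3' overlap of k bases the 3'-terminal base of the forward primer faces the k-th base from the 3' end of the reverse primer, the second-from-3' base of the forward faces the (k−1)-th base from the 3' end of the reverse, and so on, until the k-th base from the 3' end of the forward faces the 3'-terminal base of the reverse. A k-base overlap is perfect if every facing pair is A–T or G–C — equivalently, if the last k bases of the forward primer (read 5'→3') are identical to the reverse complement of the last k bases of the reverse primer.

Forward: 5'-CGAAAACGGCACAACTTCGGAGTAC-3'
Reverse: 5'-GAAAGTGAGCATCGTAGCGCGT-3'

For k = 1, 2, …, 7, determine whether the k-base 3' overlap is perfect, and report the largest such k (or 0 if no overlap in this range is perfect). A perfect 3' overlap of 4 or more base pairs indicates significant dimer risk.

Longest perfect overlap: 2 complementary base pairs; below the dimer-risk threshold (threshold 4).

Last 7 bases (5'→3') — forward …GGAGTAC, reverse …AGCGCGT.
Reverse complement of the reverse primer's last 7 bases: ACGCGCT; its first k bases are the reverse complement of the reverse primer's last k bases, so a perfect k-base overlap needs the forward primer's last k bases to equal them.
Comparing (forward last k vs required): k=1: C vs A ✗; k=2: AC vs AC ✓; k=3: TAC vs ACG ✗; k=4: GTAC vs ACGC ✗; k=5: AGTAC vs ACGCG ✗; k=6: GAGTAC vs ACGCGC ✗; k=7: GGAGTAC vs ACGCGCT ✗.
Only k = 2 is perfect, so the longest perfect 3' overlap is 2.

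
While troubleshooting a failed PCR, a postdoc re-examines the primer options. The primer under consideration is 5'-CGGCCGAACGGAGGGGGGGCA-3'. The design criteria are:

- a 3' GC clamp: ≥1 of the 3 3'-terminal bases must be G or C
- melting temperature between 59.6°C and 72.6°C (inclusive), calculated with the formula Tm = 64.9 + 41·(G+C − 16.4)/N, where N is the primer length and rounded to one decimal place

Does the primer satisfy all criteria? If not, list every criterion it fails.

Meets all criteria.

Base counts: A=4, T=0, G=12, C=5 (length 21).
GC clamp: 3' end GCA has 2 G/C ✓
Tm: Tm = 64.9 + 41·(17 − 16.4)/21 = 66.1°C ✓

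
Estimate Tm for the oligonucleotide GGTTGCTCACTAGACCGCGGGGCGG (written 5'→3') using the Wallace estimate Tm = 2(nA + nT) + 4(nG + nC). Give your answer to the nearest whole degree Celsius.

Base counts: A=3, T=4, G=11, C=7 (length 25).
Tm = 2·(3+4) + 4·(11+7) = 2·7 + 4·18 = 14 + 72 = 86°C.

86°C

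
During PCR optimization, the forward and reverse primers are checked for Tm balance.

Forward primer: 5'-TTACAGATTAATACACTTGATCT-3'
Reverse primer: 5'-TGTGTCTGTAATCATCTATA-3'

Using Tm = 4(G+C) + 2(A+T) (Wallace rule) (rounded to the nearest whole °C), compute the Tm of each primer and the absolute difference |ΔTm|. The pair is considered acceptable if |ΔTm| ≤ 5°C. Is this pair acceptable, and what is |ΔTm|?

Forward: A=8 T=9 G=2 C=4 → Tm = 2·17 + 4·6 = 58°C.
Reverse: A=5 T=9 G=3 C=3 → Tm = 2·14 + 4·6 = 52°C.
|ΔTm| = |58 − 52| = 6°C, > 5°C.

|ΔTm| = 6°C; the pair is not acceptable.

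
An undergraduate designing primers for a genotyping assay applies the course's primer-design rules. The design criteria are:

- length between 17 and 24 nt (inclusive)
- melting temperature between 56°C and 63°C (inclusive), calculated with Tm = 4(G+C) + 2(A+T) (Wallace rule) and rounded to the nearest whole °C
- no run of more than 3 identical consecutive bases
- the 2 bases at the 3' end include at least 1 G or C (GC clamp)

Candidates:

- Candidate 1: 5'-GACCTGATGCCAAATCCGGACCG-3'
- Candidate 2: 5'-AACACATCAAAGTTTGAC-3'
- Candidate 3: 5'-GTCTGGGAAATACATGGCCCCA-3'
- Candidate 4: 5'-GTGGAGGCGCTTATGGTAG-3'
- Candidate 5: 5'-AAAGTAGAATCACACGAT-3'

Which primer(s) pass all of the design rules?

Candidate 1 (23 nt, A=6 T=3 G=6 C=8): length 23 ✓; Tm = 2·9 + 4·14 = 74°C, outside 56–63°C ✗; longest run = 3 ✓; 3' end CG has 2 G/C ✓ — fails.
Candidate 2 (18 nt, A=8 T=4 G=2 C=4): length 18 ✓; Tm = 2·12 + 4·6 = 48°C, outside 56–63°C ✗; longest run = 3 ✓; 3' end AC has 1 G/C ✓ — fails.
Candidate 3 (22 nt, A=6 T=4 G=6 C=6): length 22 ✓; Tm = 2·10 + 4·12 = 68°C, outside 56–63°C ✗; longest run = 4, exceeds 3 ✗; 3' end CA has 1 G/C ✓ — fails.
Candidate 4 (19 nt, A=3 T=5 G=9 C=2): length 19 ✓; Tm = 2·8 + 4·11 = 60°C ✓; longest run = 2 ✓; 3' end AG has 1 G/C ✓ — passes.
Candidate 5 (18 nt, A=9 T=3 G=3 C=3): length 18 ✓; Tm = 2·12 + 4·6 = 48°C, outside 56–63°C ✗; longest run = 3 ✓; 3' end AT has 0 G/C, need ≥1 ✗ — fails.

Candidate 4 only.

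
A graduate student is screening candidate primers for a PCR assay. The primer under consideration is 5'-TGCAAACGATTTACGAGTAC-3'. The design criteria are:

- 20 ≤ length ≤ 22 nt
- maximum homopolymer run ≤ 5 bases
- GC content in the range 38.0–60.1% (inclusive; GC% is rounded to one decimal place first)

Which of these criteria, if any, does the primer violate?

Base counts: A=7, T=5, G=4, C=4 (length 20).
length: length 20 ✓
homopolymer run: longest run = 3 ✓
GC content: GC 8/20 = 40.0% ✓

Meets all criteria.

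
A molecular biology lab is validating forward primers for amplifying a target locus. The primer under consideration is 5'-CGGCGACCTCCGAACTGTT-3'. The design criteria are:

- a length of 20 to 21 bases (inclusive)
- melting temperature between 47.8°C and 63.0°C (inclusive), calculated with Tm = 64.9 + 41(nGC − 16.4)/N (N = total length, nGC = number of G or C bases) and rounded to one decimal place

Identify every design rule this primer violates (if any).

Fails: length.

Base counts: A=3, T=4, G=5, C=7 (length 19).
length: length 19, outside 20–21 ✗
Tm: Tm = 64.9 + 41·(12 − 16.4)/19 = 55.4°C ✓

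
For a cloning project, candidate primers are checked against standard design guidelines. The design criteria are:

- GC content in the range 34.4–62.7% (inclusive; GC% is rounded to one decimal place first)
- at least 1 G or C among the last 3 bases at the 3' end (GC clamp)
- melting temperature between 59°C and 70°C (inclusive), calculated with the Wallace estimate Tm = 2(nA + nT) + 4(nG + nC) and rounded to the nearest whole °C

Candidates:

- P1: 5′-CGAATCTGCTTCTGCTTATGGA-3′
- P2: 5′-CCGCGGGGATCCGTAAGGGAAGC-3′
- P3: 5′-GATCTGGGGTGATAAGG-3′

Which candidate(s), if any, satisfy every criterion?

P1 (22 nt, A=4 T=8 G=5 C=5): GC 10/22 = 45.5% ✓; 3' end GGA has 2 G/C ✓; Tm = 2·12 + 4·10 = 64°C ✓ — passes.
P2 (23 nt, A=5 T=2 G=10 C=6): GC 16/23 = 69.6%, outside 34.4–62.7% ✗; 3' end AGC has 2 G/C ✓; Tm = 2·7 + 4·16 = 78°C, outside 59–70°C ✗ — fails.
P3 (17 nt, A=4 T=4 G=8 C=1): GC 9/17 = 52.9% ✓; 3' end AGG has 2 G/C ✓; Tm = 2·8 + 4·9 = 52°C, outside 59–70°C ✗ — fails.

P1 only.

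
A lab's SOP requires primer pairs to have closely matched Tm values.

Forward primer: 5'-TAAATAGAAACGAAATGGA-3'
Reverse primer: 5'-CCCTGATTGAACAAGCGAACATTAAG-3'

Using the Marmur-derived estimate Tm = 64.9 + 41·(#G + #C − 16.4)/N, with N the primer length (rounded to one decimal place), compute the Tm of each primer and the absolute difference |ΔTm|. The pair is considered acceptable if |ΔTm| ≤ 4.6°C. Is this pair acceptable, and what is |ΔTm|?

Forward: G+C = 5, N = 19 → Tm = 64.9 + 41·(5 − 16.4)/19 = 40.3°C.
Reverse: G+C = 11, N = 26 → Tm = 64.9 + 41·(11 − 16.4)/26 = 56.4°C.
|ΔTm| = |40.3 − 56.4| = 16.1°C, > 4.6°C.

|ΔTm| = 16.1°C; the pair is not acceptable.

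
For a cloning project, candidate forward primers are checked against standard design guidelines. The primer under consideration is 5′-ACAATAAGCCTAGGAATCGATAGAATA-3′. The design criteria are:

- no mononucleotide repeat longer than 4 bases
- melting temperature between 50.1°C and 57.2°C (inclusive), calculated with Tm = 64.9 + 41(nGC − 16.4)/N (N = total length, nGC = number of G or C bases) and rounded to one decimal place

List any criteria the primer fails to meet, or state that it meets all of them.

Meets all criteria.

Base counts: A=13, T=5, G=5, C=4 (length 27).
homopolymer run: longest run = 2 ✓
Tm: Tm = 64.9 + 41·(9 − 16.4)/27 = 53.7°C ✓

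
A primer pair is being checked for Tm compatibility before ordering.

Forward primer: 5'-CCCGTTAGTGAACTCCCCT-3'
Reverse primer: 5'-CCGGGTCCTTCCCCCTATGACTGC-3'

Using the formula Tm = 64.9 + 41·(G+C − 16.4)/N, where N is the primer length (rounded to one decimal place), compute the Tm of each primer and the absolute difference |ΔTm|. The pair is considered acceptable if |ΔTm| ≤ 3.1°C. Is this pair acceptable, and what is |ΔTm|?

Forward: G+C = 11, N = 19 → Tm = 64.9 + 41·(11 − 16.4)/19 = 53.2°C.
Reverse: G+C = 16, N = 24 → Tm = 64.9 + 41·(16 − 16.4)/24 = 64.2°C.
|ΔTm| = |53.2 − 64.2| = 11.0°C, > 3.1°C.

|ΔTm| = 11.0°C; the pair is not acceptable.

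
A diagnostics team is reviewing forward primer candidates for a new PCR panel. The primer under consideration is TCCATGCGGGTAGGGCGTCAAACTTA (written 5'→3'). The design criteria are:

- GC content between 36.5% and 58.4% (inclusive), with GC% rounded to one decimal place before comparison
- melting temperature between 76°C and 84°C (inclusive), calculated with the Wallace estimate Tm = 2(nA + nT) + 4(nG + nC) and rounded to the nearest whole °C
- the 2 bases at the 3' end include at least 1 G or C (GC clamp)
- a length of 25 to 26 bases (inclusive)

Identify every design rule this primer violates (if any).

Base counts: A=6, T=6, G=8, C=6 (length 26).
GC content: GC 14/26 = 53.8% ✓
Tm: Tm = 2·12 + 4·14 = 80°C ✓
GC clamp: 3' end TA has 0 G/C, need ≥1 ✗
length: length 26 ✓

Fails: GC clamp.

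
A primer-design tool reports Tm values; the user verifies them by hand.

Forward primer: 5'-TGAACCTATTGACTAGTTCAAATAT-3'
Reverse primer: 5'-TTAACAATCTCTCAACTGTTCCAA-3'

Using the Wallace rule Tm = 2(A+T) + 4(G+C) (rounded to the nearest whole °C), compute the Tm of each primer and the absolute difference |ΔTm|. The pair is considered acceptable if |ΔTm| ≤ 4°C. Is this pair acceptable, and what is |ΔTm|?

|ΔTm| = 0°C; the pair is acceptable.

Forward: A=9 T=9 G=3 C=4 → Tm = 2·18 + 4·7 = 64°C.
Reverse: A=8 T=8 G=1 C=7 → Tm = 2·16 + 4·8 = 64°C.
|ΔTm| = |64 − 64| = 0°C, ≤ 4°C.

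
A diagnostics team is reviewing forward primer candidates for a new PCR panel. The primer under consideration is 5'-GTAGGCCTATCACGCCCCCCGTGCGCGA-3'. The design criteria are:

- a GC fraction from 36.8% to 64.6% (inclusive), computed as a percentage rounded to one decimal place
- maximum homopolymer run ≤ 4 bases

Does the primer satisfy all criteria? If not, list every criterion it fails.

Base counts: A=4, T=4, G=8, C=12 (length 28).
GC content: GC 20/28 = 71.4%, outside 36.8–64.6% ✗
homopolymer run: longest run = 6, exceeds 4 ✗

Fails: GC content, homopolymer run.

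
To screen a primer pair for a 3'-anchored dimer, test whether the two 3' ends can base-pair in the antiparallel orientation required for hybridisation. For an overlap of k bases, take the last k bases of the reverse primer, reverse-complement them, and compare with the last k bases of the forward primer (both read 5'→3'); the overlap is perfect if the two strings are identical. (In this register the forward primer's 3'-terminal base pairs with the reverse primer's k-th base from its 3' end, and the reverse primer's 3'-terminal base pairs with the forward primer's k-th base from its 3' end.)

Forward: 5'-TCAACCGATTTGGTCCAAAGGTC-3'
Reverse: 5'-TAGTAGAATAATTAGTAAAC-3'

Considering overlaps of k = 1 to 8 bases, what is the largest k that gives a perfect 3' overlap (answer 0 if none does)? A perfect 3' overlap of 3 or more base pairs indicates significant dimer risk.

Longest perfect overlap: 0 complementary base pairs; below the dimer-risk threshold (threshold 3).

Last 8 bases (5'→3') — forward …CAAAGGTC, reverse …TAGTAAAC.
Reverse complement of the reverse primer's last 8 bases: GTTTACTA; its first k bases are the reverse complement of the reverse primer's last k bases, so a perfect k-base overlap needs the forward primer's last k bases to equal them.
Comparing (forward last k vs required): k=1: C vs G ✗; k=2: TC vs GT ✗; k=3: GTC vs GTT ✗; k=4: GGTC vs GTTT ✗; k=5: AGGTC vs GTTTA ✗; k=6: AAGGTC vs GTTTAC ✗; k=7: AAAGGTC vs GTTTACT ✗; k=8: CAAAGGTC vs GTTTACTA ✗.
No overlap length from 1 to 8 is perfect, so the longest perfect 3' overlap is 0.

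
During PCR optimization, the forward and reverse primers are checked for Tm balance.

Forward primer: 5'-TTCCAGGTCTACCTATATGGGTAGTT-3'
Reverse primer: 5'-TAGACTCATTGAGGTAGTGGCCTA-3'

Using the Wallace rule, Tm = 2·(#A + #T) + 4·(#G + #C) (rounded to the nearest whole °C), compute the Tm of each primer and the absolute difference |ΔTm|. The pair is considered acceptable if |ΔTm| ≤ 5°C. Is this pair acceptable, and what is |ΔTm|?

Forward: A=5 T=10 G=6 C=5 → Tm = 2·15 + 4·11 = 74°C.
Reverse: A=6 T=7 G=7 C=4 → Tm = 2·13 + 4·11 = 70°C.
|ΔTm| = |74 − 70| = 4°C, ≤ 5°C.

|ΔTm| = 4°C; the pair is acceptable.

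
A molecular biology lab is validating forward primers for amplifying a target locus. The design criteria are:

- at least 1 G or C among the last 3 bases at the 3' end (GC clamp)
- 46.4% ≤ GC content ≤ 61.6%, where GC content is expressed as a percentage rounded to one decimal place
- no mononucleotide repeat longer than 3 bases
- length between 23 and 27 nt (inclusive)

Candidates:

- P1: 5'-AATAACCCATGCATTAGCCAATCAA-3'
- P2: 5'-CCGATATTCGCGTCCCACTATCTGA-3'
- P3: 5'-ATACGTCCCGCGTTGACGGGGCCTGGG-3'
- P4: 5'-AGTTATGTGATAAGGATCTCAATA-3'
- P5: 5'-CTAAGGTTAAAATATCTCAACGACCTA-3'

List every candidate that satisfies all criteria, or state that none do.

P1 (25 nt, A=11 T=5 G=2 C=7): 3' end CAA has 1 G/C ✓; GC 9/25 = 36.0%, outside 46.4–61.6% ✗; longest run = 3 ✓; length 25 ✓ — fails.
P2 (25 nt, A=5 T=7 G=4 C=9): 3' end TGA has 1 G/C ✓; GC 13/25 = 52.0% ✓; longest run = 3 ✓; length 25 ✓ — passes.
P3 (27 nt, A=3 T=5 G=11 C=8): 3' end GGG has 3 G/C ✓; GC 19/27 = 70.4%, outside 46.4–61.6% ✗; longest run = 4, exceeds 3 ✗; length 27 ✓ — fails.
P4 (24 nt, A=9 T=8 G=5 C=2): 3' end ATA has 0 G/C, need ≥1 ✗; GC 7/24 = 29.2%, outside 46.4–61.6% ✗; longest run = 2 ✓; length 24 ✓ — fails.
P5 (27 nt, A=11 T=7 G=3 C=6): 3' end CTA has 1 G/C ✓; GC 9/27 = 33.3%, outside 46.4–61.6% ✗; longest run = 4, exceeds 3 ✗; length 27 ✓ — fails.

P2 only.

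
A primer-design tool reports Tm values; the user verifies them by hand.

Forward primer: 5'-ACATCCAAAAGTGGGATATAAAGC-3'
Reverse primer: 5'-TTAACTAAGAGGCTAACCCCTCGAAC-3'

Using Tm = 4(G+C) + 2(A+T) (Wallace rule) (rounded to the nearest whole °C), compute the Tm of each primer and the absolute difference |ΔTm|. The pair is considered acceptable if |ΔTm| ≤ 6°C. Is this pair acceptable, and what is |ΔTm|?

|ΔTm| = 10°C; the pair is not acceptable.

Forward: A=11 T=4 G=5 C=4 → Tm = 2·15 + 4·9 = 66°C.
Reverse: A=9 T=5 G=4 C=8 → Tm = 2·14 + 4·12 = 76°C.
|ΔTm| = |66 − 76| = 10°C, > 6°C.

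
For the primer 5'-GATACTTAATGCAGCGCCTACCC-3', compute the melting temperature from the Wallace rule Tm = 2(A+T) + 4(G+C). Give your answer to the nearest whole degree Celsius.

Base counts: A=6, T=5, G=4, C=8 (length 23).
Tm = 2·(6+5) + 4·(4+8) = 2·11 + 4·12 = 22 + 48 = 70°C.

70°C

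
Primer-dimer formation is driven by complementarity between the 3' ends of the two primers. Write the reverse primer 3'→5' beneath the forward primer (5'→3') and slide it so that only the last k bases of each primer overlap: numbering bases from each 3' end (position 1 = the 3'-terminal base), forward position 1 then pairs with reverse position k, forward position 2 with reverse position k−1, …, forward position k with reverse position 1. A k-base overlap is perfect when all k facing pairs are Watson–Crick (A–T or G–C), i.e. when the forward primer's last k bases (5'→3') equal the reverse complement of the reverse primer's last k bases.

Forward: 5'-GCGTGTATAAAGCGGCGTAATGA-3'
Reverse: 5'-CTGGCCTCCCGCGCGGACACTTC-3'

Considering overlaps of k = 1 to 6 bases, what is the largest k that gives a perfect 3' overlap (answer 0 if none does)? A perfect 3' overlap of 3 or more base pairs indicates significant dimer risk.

Last 6 bases (5'→3') — forward …TAATGA, reverse …CACTTC.
Reverse complement of the reverse primer's last 6 bases: GAAGTG; its first k bases are the reverse complement of the reverse primer's last k bases, so a perfect k-base overlap needs the forward primer's last k bases to equal them.
Comparing (forward last k vs required): k=1: A vs G ✗; k=2: GA vs GA ✓; k=3: TGA vs GAA ✗; k=4: ATGA vs GAAG ✗; k=5: AATGA vs GAAGT ✗; k=6: TAATGA vs GAAGTG ✗.
Only k = 2 is perfect, so the longest perfect 3' overlap is 2.

Longest perfect overlap: 2 complementary base pairs; below the dimer-risk threshold (threshold 3).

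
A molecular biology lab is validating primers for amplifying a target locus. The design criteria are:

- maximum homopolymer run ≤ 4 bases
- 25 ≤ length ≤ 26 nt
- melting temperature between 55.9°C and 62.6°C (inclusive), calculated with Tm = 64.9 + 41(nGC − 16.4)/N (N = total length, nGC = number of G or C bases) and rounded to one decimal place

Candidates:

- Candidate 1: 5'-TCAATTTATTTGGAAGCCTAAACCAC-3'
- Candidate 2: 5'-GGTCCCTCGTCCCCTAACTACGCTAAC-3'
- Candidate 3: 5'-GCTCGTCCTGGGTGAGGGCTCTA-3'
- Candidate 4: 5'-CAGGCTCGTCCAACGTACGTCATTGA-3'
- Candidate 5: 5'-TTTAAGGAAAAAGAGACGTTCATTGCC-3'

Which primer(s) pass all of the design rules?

Candidate 1 (26 nt, A=9 T=8 G=3 C=6): longest run = 3 ✓; length 26 ✓; Tm = 64.9 + 41·(9 − 16.4)/26 = 53.2°C, outside 55.9–62.6°C ✗ — fails.
Candidate 2 (27 nt, A=5 T=6 G=4 C=12): longest run = 4 ✓; length 27, outside 25–26 ✗; Tm = 64.9 + 41·(16 − 16.4)/27 = 64.3°C, outside 55.9–62.6°C ✗ — fails.
Candidate 3 (23 nt, A=2 T=6 G=9 C=6): longest run = 3 ✓; length 23, outside 25–26 ✗; Tm = 64.9 + 41·(15 − 16.4)/23 = 62.4°C ✓ — fails.
Candidate 4 (26 nt, A=6 T=6 G=6 C=8): longest run = 2 ✓; length 26 ✓; Tm = 64.9 + 41·(14 − 16.4)/26 = 61.1°C ✓ — passes.
Candidate 5 (27 nt, A=10 T=7 G=6 C=4): longest run = 5, exceeds 4 ✗; length 27, outside 25–26 ✗; Tm = 64.9 + 41·(10 − 16.4)/27 = 55.2°C, outside 55.9–62.6°C ✗ — fails.

Candidate 4 only.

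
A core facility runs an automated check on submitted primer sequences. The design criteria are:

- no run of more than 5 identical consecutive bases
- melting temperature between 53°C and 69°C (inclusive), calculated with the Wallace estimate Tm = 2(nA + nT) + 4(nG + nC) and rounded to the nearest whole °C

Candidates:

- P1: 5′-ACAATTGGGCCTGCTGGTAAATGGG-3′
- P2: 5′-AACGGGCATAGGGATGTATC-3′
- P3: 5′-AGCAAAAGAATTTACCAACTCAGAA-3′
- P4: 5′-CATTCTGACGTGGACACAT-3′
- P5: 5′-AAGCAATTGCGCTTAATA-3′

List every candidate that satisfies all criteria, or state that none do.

P1 (25 nt, A=6 T=6 G=9 C=4): longest run = 3 ✓; Tm = 2·12 + 4·13 = 76°C, outside 53–69°C ✗ — fails.
P2 (20 nt, A=6 T=4 G=7 C=3): longest run = 3 ✓; Tm = 2·10 + 4·10 = 60°C ✓ — passes.
P3 (25 nt, A=13 T=4 G=3 C=5): longest run = 4 ✓; Tm = 2·17 + 4·8 = 66°C ✓ — passes.
P4 (19 nt, A=5 T=5 G=4 C=5): longest run = 2 ✓; Tm = 2·10 + 4·9 = 56°C ✓ — passes.
P5 (18 nt, A=7 T=5 G=3 C=3): longest run = 2 ✓; Tm = 2·12 + 4·6 = 48°C, outside 53–69°C ✗ — fails.

P2, P3 and P4.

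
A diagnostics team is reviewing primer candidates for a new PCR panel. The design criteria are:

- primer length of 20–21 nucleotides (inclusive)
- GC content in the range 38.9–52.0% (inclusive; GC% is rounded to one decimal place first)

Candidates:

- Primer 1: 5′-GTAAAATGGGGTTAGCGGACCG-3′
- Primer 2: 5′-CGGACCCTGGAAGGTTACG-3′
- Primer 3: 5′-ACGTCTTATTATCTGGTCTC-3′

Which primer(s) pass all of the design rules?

Primer 3 only.

Primer 1 (22 nt, A=6 T=4 G=9 C=3): length 22, outside 20–21 ✗; GC 12/22 = 54.5%, outside 38.9–52.0% ✗ — fails.
Primer 2 (19 nt, A=4 T=3 G=7 C=5): length 19, outside 20–21 ✗; GC 12/19 = 63.2%, outside 38.9–52.0% ✗ — fails.
Primer 3 (20 nt, A=3 T=9 G=3 C=5): length 20 ✓; GC 8/20 = 40.0% ✓ — passes.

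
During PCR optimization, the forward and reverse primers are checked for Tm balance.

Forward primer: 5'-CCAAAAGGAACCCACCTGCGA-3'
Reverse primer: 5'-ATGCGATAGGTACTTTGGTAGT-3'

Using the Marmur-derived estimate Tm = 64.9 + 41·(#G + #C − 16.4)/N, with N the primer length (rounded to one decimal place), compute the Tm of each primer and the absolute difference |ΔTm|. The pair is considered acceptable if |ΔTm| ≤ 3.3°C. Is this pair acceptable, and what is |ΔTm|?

|ΔTm| = 5.2°C; the pair is not acceptable.

Forward: G+C = 12, N = 21 → Tm = 64.9 + 41·(12 − 16.4)/21 = 56.3°C.
Reverse: G+C = 9, N = 22 → Tm = 64.9 + 41·(9 − 16.4)/22 = 51.1°C.
|ΔTm| = |56.3 − 51.1| = 5.2°C, > 3.3°C.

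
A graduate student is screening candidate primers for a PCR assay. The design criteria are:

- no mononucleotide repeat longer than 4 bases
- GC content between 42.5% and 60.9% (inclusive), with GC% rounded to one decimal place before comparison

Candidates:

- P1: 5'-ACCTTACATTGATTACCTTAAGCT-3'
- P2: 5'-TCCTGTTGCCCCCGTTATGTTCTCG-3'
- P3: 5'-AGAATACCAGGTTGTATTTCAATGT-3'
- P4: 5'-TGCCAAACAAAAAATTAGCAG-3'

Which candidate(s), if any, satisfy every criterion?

P1 (24 nt, A=7 T=9 G=2 C=6): longest run = 2 ✓; GC 8/24 = 33.3%, outside 42.5–60.9% ✗ — fails.
P2 (25 nt, A=1 T=10 G=5 C=9): longest run = 5, exceeds 4 ✗; GC 14/25 = 56.0% ✓ — fails.
P3 (25 nt, A=8 T=9 G=5 C=3): longest run = 3 ✓; GC 8/25 = 32.0%, outside 42.5–60.9% ✗ — fails.
P4 (21 nt, A=11 T=3 G=3 C=4): longest run = 6, exceeds 4 ✗; GC 7/21 = 33.3%, outside 42.5–60.9% ✗ — fails.

None of the candidates satisfy all criteria.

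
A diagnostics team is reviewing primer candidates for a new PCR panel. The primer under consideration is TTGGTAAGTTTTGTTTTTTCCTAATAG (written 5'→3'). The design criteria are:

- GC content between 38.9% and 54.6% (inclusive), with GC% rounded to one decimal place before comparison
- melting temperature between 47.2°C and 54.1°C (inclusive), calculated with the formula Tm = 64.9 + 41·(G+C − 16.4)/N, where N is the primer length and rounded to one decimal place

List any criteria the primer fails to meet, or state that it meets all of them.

Fails: GC content.

Base counts: A=5, T=15, G=5, C=2 (length 27).
GC content: GC 7/27 = 25.9%, outside 38.9–54.6% ✗
Tm: Tm = 64.9 + 41·(7 − 16.4)/27 = 50.6°C ✓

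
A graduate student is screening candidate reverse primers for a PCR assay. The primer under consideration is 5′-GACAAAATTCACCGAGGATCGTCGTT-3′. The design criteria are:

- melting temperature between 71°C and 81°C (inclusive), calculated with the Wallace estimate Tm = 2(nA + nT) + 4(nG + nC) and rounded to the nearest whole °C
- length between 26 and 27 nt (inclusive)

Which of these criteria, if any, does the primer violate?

Base counts: A=8, T=6, G=6, C=6 (length 26).
Tm: Tm = 2·14 + 4·12 = 76°C ✓
length: length 26 ✓

Meets all criteria.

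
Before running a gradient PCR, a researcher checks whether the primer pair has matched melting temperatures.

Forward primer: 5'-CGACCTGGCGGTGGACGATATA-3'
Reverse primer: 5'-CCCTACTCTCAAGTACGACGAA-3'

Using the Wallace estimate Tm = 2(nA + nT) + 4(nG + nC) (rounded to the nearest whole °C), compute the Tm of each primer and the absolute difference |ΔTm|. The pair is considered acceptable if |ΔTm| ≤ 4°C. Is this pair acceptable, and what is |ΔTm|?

|ΔTm| = 4°C; the pair is acceptable.

Forward: A=5 T=4 G=8 C=5 → Tm = 2·9 + 4·13 = 70°C.
Reverse: A=7 T=4 G=3 C=8 → Tm = 2·11 + 4·11 = 66°C.
|ΔTm| = |70 − 66| = 4°C, ≤ 4°C.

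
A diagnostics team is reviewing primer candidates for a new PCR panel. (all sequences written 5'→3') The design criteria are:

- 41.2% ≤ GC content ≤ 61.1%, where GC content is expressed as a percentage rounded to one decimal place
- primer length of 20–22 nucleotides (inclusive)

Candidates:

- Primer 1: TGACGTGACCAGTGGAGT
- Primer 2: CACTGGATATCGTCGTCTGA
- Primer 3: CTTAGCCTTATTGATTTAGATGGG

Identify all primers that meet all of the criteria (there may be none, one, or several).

Primer 1 (18 nt, A=4 T=4 G=7 C=3): GC 10/18 = 55.6% ✓; length 18, outside 20–22 ✗ — fails.
Primer 2 (20 nt, A=4 T=6 G=5 C=5): GC 10/20 = 50.0% ✓; length 20 ✓ — passes.
Primer 3 (24 nt, A=5 T=10 G=6 C=3): GC 9/24 = 37.5%, outside 41.2–61.1% ✗; length 24, outside 20–22 ✗ — fails.

Primer 2 only.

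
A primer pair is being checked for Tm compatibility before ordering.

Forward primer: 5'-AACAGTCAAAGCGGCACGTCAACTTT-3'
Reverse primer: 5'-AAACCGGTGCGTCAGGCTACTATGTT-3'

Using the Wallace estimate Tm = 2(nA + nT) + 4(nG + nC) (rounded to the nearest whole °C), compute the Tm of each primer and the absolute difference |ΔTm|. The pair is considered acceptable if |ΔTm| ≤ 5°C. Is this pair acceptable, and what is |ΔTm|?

Forward: A=9 T=5 G=5 C=7 → Tm = 2·14 + 4·12 = 76°C.
Reverse: A=6 T=7 G=7 C=6 → Tm = 2·13 + 4·13 = 78°C.
|ΔTm| = |76 − 78| = 2°C, ≤ 5°C.

|ΔTm| = 2°C; the pair is acceptable.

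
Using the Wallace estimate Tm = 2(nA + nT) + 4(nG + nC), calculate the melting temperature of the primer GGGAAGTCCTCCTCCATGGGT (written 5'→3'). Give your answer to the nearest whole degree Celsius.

68°C

Base counts: A=3, T=5, G=7, C=6 (length 21).
Tm = 2·(3+5) + 4·(7+6) = 2·8 + 4·13 = 16 + 52 = 68°C.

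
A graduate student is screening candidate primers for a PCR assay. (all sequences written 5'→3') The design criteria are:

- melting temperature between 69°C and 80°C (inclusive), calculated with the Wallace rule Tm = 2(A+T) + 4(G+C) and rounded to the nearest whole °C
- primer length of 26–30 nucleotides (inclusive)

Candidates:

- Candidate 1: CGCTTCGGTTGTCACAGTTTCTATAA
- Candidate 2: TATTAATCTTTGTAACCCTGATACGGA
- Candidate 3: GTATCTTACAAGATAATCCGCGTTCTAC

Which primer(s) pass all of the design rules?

Candidate 1 (26 nt, A=5 T=10 G=5 C=6): Tm = 2·15 + 4·11 = 74°C ✓; length 26 ✓ — passes.
Candidate 2 (27 nt, A=8 T=10 G=4 C=5): Tm = 2·18 + 4·9 = 72°C ✓; length 27 ✓ — passes.
Candidate 3 (28 nt, A=8 T=9 G=4 C=7): Tm = 2·17 + 4·11 = 78°C ✓; length 28 ✓ — passes.

Candidate 1, Candidate 2 and Candidate 3.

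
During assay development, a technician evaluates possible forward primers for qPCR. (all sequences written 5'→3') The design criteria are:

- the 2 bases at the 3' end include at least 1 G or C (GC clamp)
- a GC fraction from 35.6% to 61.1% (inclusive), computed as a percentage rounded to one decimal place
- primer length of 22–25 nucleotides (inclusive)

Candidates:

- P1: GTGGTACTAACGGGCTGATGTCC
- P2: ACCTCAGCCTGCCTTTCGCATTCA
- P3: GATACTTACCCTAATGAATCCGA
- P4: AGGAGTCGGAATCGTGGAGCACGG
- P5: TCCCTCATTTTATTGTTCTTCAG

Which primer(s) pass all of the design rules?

P1, P2 and P3.

P1 (23 nt, A=4 T=6 G=8 C=5): 3' end CC has 2 G/C ✓; GC 13/23 = 56.5% ✓; length 23 ✓ — passes.
P2 (24 nt, A=4 T=7 G=3 C=10): 3' end CA has 1 G/C ✓; GC 13/24 = 54.2% ✓; length 24 ✓ — passes.
P3 (23 nt, A=8 T=6 G=3 C=6): 3' end GA has 1 G/C ✓; GC 9/23 = 39.1% ✓; length 23 ✓ — passes.
P4 (24 nt, A=6 T=3 G=11 C=4): 3' end GG has 2 G/C ✓; GC 15/24 = 62.5%, outside 35.6–61.1% ✗; length 24 ✓ — fails.
P5 (23 nt, A=3 T=12 G=2 C=6): 3' end AG has 1 G/C ✓; GC 8/23 = 34.8%, outside 35.6–61.1% ✗; length 23 ✓ — fails.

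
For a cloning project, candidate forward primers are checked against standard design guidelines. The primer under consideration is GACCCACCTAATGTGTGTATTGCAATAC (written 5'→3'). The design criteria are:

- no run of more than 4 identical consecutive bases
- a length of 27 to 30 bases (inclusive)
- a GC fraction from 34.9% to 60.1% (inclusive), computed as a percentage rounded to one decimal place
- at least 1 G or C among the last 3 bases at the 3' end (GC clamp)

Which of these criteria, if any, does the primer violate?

Base counts: A=8, T=8, G=5, C=7 (length 28).
homopolymer run: longest run = 3 ✓
length: length 28 ✓
GC content: GC 12/28 = 42.9% ✓
GC clamp: 3' end TAC has 1 G/C ✓

Meets all criteria.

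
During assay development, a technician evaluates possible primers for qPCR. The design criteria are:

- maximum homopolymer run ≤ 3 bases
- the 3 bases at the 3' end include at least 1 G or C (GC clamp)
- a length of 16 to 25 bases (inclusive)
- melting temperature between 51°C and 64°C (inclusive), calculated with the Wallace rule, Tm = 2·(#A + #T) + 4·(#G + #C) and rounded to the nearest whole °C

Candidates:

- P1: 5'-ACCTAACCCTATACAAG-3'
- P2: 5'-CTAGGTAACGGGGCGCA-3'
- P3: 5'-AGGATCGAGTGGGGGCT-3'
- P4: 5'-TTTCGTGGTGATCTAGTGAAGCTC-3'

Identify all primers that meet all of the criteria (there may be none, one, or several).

None of the candidates satisfy all criteria.

P1 (17 nt, A=7 T=3 G=1 C=6): longest run = 3 ✓; 3' end AAG has 1 G/C ✓; length 17 ✓; Tm = 2·10 + 4·7 = 48°C, outside 51–64°C ✗ — fails.
P2 (17 nt, A=4 T=2 G=7 C=4): longest run = 4, exceeds 3 ✗; 3' end GCA has 2 G/C ✓; length 17 ✓; Tm = 2·6 + 4·11 = 56°C ✓ — fails.
P3 (17 nt, A=3 T=3 G=9 C=2): longest run = 5, exceeds 3 ✗; 3' end GCT has 2 G/C ✓; length 17 ✓; Tm = 2·6 + 4·11 = 56°C ✓ — fails.
P4 (24 nt, A=4 T=9 G=7 C=4): longest run = 3 ✓; 3' end CTC has 2 G/C ✓; length 24 ✓; Tm = 2·13 + 4·11 = 70°C, outside 51–64°C ✗ — fails.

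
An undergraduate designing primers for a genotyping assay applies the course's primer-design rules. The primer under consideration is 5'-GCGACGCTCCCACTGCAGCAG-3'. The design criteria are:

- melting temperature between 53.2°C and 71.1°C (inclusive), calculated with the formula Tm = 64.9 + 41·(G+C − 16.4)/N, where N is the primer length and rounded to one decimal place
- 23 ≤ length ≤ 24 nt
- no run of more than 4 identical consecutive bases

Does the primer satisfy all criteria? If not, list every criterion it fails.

Fails: length.

Base counts: A=4, T=2, G=6, C=9 (length 21).
Tm: Tm = 64.9 + 41·(15 − 16.4)/21 = 62.2°C ✓
length: length 21, outside 23–24 ✗
homopolymer run: longest run = 3 ✓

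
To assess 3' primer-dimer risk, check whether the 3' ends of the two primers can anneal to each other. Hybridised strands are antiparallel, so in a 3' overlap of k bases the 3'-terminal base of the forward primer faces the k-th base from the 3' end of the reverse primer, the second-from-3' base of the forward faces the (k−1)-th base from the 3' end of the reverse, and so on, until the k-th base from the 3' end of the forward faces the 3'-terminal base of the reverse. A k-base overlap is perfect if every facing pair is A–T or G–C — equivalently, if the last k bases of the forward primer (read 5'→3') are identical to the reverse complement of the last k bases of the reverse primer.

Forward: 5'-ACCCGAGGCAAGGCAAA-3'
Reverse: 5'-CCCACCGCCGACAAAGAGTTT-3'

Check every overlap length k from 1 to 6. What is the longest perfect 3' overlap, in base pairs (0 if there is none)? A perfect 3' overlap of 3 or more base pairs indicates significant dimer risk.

Last 6 bases (5'→3') — forward …GGCAAA, reverse …GAGTTT.
Reverse complement of the reverse primer's last 6 bases: AAACTC; its first k bases are the reverse complement of the reverse primer's last k bases, so a perfect k-base overlap needs the forward primer's last k bases to equal them.
Comparing (forward last k vs required): k=1: A vs A ✓; k=2: AA vs AA ✓; k=3: AAA vs AAA ✓; k=4: CAAA vs AAAC ✗; k=5: GCAAA vs AAACT ✗; k=6: GGCAAA vs AAACTC ✗.
Perfect overlaps at k = 1, 2, 3; the largest is 3.

Longest perfect overlap: 3 complementary base pairs; significant dimer risk (threshold 3).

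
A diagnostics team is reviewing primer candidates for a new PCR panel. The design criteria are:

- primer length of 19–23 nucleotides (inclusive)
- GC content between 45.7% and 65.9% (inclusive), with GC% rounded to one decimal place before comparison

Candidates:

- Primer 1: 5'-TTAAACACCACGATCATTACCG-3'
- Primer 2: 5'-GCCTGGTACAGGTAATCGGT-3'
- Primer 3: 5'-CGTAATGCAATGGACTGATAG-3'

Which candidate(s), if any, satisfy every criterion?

Primer 1 (22 nt, A=8 T=5 G=2 C=7): length 22 ✓; GC 9/22 = 40.9%, outside 45.7–65.9% ✗ — fails.
Primer 2 (20 nt, A=4 T=5 G=7 C=4): length 20 ✓; GC 11/20 = 55.0% ✓ — passes.
Primer 3 (21 nt, A=7 T=5 G=6 C=3): length 21 ✓; GC 9/21 = 42.9%, outside 45.7–65.9% ✗ — fails.

Primer 2 only.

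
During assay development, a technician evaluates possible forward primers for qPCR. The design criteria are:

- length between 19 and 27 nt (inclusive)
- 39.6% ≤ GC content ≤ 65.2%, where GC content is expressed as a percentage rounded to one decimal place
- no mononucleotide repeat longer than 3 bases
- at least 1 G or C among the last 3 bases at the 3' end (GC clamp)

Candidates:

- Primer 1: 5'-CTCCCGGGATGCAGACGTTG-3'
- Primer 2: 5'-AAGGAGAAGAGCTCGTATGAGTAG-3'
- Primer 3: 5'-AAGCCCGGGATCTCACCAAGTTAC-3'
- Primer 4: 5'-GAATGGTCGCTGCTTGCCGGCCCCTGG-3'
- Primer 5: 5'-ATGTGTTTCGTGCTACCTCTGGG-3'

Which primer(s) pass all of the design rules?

Primer 1, Primer 2, Primer 3 and Primer 5.

Primer 1 (20 nt, A=3 T=4 G=7 C=6): length 20 ✓; GC 13/20 = 65.0% ✓; longest run = 3 ✓; 3' end TTG has 1 G/C ✓ — passes.
Primer 2 (24 nt, A=9 T=4 G=9 C=2): length 24 ✓; GC 11/24 = 45.8% ✓; longest run = 2 ✓; 3' end TAG has 1 G/C ✓ — passes.
Primer 3 (24 nt, A=7 T=4 G=5 C=8): length 24 ✓; GC 13/24 = 54.2% ✓; longest run = 3 ✓; 3' end TAC has 1 G/C ✓ — passes.
Primer 4 (27 nt, A=2 T=6 G=10 C=9): length 27 ✓; GC 19/27 = 70.4%, outside 39.6–65.2% ✗; longest run = 4, exceeds 3 ✗; 3' end TGG has 2 G/C ✓ — fails.
Primer 5 (23 nt, A=2 T=9 G=7 C=5): length 23 ✓; GC 12/23 = 52.2% ✓; longest run = 3 ✓; 3' end GGG has 3 G/C ✓ — passes.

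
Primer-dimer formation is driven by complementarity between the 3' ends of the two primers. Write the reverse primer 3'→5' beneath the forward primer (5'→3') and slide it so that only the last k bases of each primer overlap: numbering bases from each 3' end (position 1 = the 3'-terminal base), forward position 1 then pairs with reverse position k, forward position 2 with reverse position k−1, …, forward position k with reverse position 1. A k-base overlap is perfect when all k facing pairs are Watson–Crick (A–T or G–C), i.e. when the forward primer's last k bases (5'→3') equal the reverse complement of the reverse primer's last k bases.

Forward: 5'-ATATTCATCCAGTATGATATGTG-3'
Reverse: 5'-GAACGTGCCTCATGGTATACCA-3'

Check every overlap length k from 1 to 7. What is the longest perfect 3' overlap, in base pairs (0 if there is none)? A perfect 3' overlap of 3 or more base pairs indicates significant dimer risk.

Longest perfect overlap: 2 complementary base pairs; below the dimer-risk threshold (threshold 3).

Last 7 bases (5'→3') — forward …ATATGTG, reverse …TATACCA.
Reverse complement of the reverse primer's last 7 bases: TGGTATA; its first k bases are the reverse complement of the reverse primer's last k bases, so a perfect k-base overlap needs the forward primer's last k bases to equal them.
Comparing (forward last k vs required): k=1: G vs T ✗; k=2: TG vs TG ✓; k=3: GTG vs TGG ✗; k=4: TGTG vs TGGT ✗; k=5: ATGTG vs TGGTA ✗; k=6: TATGTG vs TGGTAT ✗; k=7: ATATGTG vs TGGTATA ✗.
Only k = 2 is perfect, so the longest perfect 3' overlap is 2.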